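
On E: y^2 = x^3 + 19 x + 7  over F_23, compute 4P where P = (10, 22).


k = 4 = 100_2 (binary, LSB first: 001)
Double-and-add from P = (10, 22):
  bit 0 = 0: acc unchanged = O
  bit 1 = 0: acc unchanged = O
  bit 2 = 1: acc = O + (13, 17) = (13, 17)

4P = (13, 17)


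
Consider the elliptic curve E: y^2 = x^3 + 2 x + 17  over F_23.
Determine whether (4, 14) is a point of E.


Check whether y^2 = x^3 + 2 x + 17 (mod 23) for (x, y) = (4, 14).
LHS: y^2 = 14^2 mod 23 = 12
RHS: x^3 + 2 x + 17 = 4^3 + 2*4 + 17 mod 23 = 20
LHS != RHS

No, not on the curve


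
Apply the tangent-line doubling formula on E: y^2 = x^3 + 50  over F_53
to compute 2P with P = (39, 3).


Doubling: s = (3 x1^2 + a) / (2 y1)
s = (3*39^2 + 0) / (2*3) mod 53 = 45
x3 = s^2 - 2 x1 mod 53 = 45^2 - 2*39 = 39
y3 = s (x1 - x3) - y1 mod 53 = 45 * (39 - 39) - 3 = 50

2P = (39, 50)


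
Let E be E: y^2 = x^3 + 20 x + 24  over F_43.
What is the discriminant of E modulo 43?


4 a^3 + 27 b^2 = 4*20^3 + 27*24^2 = 32000 + 15552 = 47552
Delta = -16 * (47552) = -760832
Delta mod 43 = 10

Delta = 10 (mod 43)


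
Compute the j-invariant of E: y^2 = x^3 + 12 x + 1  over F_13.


Delta = -16(4 a^3 + 27 b^2) mod 13 = 9
-1728 * (4 a)^3 = -1728 * (4*12)^3 mod 13 = 1
j = 1 * 9^(-1) mod 13 = 3

j = 3 (mod 13)


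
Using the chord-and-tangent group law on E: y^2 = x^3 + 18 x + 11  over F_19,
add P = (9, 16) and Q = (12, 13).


P != Q, so use the chord formula.
s = (y2 - y1) / (x2 - x1) = (16) / (3) mod 19 = 18
x3 = s^2 - x1 - x2 mod 19 = 18^2 - 9 - 12 = 18
y3 = s (x1 - x3) - y1 mod 19 = 18 * (9 - 18) - 16 = 12

P + Q = (18, 12)


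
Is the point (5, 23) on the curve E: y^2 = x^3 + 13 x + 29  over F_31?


Check whether y^2 = x^3 + 13 x + 29 (mod 31) for (x, y) = (5, 23).
LHS: y^2 = 23^2 mod 31 = 2
RHS: x^3 + 13 x + 29 = 5^3 + 13*5 + 29 mod 31 = 2
LHS = RHS

Yes, on the curve


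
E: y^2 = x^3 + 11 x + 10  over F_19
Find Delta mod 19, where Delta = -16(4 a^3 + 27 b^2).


4 a^3 + 27 b^2 = 4*11^3 + 27*10^2 = 5324 + 2700 = 8024
Delta = -16 * (8024) = -128384
Delta mod 19 = 18

Delta = 18 (mod 19)


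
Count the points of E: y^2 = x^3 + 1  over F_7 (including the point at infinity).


For each x in F_7, count y with y^2 = x^3 + 0 x + 1 mod 7:
  x = 0: RHS = 1, y in [1, 6]  -> 2 point(s)
  x = 1: RHS = 2, y in [3, 4]  -> 2 point(s)
  x = 2: RHS = 2, y in [3, 4]  -> 2 point(s)
  x = 3: RHS = 0, y in [0]  -> 1 point(s)
  x = 4: RHS = 2, y in [3, 4]  -> 2 point(s)
  x = 5: RHS = 0, y in [0]  -> 1 point(s)
  x = 6: RHS = 0, y in [0]  -> 1 point(s)
Affine points: 11. Add the point at infinity: total = 12.

#E(F_7) = 12


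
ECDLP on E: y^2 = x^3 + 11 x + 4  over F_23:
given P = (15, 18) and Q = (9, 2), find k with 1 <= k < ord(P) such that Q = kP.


Enumerate multiples of P until we hit Q = (9, 2):
  1P = (15, 18)
  2P = (18, 13)
  3P = (3, 8)
  4P = (14, 2)
  5P = (20, 17)
  6P = (0, 2)
  7P = (12, 22)
  8P = (8, 11)
  9P = (1, 19)
  10P = (9, 21)
  11P = (5, 0)
  12P = (9, 2)
Match found at i = 12.

k = 12


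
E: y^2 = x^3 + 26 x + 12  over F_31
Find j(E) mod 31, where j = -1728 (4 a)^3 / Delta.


Delta = -16(4 a^3 + 27 b^2) mod 31 = 11
-1728 * (4 a)^3 = -1728 * (4*26)^3 mod 31 = 15
j = 15 * 11^(-1) mod 31 = 7

j = 7 (mod 31)


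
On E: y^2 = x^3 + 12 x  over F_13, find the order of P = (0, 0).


Compute successive multiples of P until we hit O:
  1P = (0, 0)
  2P = O

ord(P) = 2


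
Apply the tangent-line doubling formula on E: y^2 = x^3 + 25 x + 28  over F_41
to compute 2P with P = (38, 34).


Doubling: s = (3 x1^2 + a) / (2 y1)
s = (3*38^2 + 25) / (2*34) mod 41 = 8
x3 = s^2 - 2 x1 mod 41 = 8^2 - 2*38 = 29
y3 = s (x1 - x3) - y1 mod 41 = 8 * (38 - 29) - 34 = 38

2P = (29, 38)


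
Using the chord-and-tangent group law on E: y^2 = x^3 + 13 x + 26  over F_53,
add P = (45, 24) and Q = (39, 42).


P != Q, so use the chord formula.
s = (y2 - y1) / (x2 - x1) = (18) / (47) mod 53 = 50
x3 = s^2 - x1 - x2 mod 53 = 50^2 - 45 - 39 = 31
y3 = s (x1 - x3) - y1 mod 53 = 50 * (45 - 31) - 24 = 40

P + Q = (31, 40)


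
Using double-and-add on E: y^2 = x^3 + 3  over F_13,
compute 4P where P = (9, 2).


k = 4 = 100_2 (binary, LSB first: 001)
Double-and-add from P = (9, 2):
  bit 0 = 0: acc unchanged = O
  bit 1 = 0: acc unchanged = O
  bit 2 = 1: acc = O + (9, 2) = (9, 2)

4P = (9, 2)


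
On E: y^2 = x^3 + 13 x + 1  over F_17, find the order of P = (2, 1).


Compute successive multiples of P until we hit O:
  1P = (2, 1)
  2P = (12, 10)
  3P = (5, 15)
  4P = (11, 8)
  5P = (13, 15)
  6P = (15, 1)
  7P = (0, 16)
  8P = (16, 2)
  ... (continuing to 25P)
  25P = O

ord(P) = 25


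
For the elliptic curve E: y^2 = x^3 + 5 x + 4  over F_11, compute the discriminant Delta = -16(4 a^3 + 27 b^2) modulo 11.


4 a^3 + 27 b^2 = 4*5^3 + 27*4^2 = 500 + 432 = 932
Delta = -16 * (932) = -14912
Delta mod 11 = 4

Delta = 4 (mod 11)


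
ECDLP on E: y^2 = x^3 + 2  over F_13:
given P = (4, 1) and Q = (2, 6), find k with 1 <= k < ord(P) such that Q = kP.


Enumerate multiples of P until we hit Q = (2, 6):
  1P = (4, 1)
  2P = (9, 9)
  3P = (1, 9)
  4P = (5, 6)
  5P = (3, 4)
  6P = (2, 6)
Match found at i = 6.

k = 6


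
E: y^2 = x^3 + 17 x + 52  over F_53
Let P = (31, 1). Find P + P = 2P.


Doubling: s = (3 x1^2 + a) / (2 y1)
s = (3*31^2 + 17) / (2*1) mod 53 = 19
x3 = s^2 - 2 x1 mod 53 = 19^2 - 2*31 = 34
y3 = s (x1 - x3) - y1 mod 53 = 19 * (31 - 34) - 1 = 48

2P = (34, 48)


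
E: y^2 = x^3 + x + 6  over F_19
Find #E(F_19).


For each x in F_19, count y with y^2 = x^3 + 1 x + 6 mod 19:
  x = 0: RHS = 6, y in [5, 14]  -> 2 point(s)
  x = 2: RHS = 16, y in [4, 15]  -> 2 point(s)
  x = 3: RHS = 17, y in [6, 13]  -> 2 point(s)
  x = 4: RHS = 17, y in [6, 13]  -> 2 point(s)
  x = 6: RHS = 0, y in [0]  -> 1 point(s)
  x = 10: RHS = 9, y in [3, 16]  -> 2 point(s)
  x = 12: RHS = 17, y in [6, 13]  -> 2 point(s)
  x = 14: RHS = 9, y in [3, 16]  -> 2 point(s)
  x = 18: RHS = 4, y in [2, 17]  -> 2 point(s)
Affine points: 17. Add the point at infinity: total = 18.

#E(F_19) = 18


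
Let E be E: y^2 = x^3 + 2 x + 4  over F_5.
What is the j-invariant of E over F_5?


Delta = -16(4 a^3 + 27 b^2) mod 5 = 1
-1728 * (4 a)^3 = -1728 * (4*2)^3 mod 5 = 4
j = 4 * 1^(-1) mod 5 = 4

j = 4 (mod 5)


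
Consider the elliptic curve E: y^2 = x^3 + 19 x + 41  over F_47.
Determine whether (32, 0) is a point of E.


Check whether y^2 = x^3 + 19 x + 41 (mod 47) for (x, y) = (32, 0).
LHS: y^2 = 0^2 mod 47 = 0
RHS: x^3 + 19 x + 41 = 32^3 + 19*32 + 41 mod 47 = 0
LHS = RHS

Yes, on the curve


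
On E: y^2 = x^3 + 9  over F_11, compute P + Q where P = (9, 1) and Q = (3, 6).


P != Q, so use the chord formula.
s = (y2 - y1) / (x2 - x1) = (5) / (5) mod 11 = 1
x3 = s^2 - x1 - x2 mod 11 = 1^2 - 9 - 3 = 0
y3 = s (x1 - x3) - y1 mod 11 = 1 * (9 - 0) - 1 = 8

P + Q = (0, 8)


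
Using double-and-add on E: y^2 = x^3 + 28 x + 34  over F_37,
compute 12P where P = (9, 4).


k = 12 = 1100_2 (binary, LSB first: 0011)
Double-and-add from P = (9, 4):
  bit 0 = 0: acc unchanged = O
  bit 1 = 0: acc unchanged = O
  bit 2 = 1: acc = O + (24, 10) = (24, 10)
  bit 3 = 1: acc = (24, 10) + (27, 30) = (14, 32)

12P = (14, 32)


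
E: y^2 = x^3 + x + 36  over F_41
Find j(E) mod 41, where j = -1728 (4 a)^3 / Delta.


Delta = -16(4 a^3 + 27 b^2) mod 41 = 1
-1728 * (4 a)^3 = -1728 * (4*1)^3 mod 41 = 26
j = 26 * 1^(-1) mod 41 = 26

j = 26 (mod 41)


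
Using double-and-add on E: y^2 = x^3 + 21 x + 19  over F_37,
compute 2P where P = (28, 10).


k = 2 = 10_2 (binary, LSB first: 01)
Double-and-add from P = (28, 10):
  bit 0 = 0: acc unchanged = O
  bit 1 = 1: acc = O + (25, 0) = (25, 0)

2P = (25, 0)


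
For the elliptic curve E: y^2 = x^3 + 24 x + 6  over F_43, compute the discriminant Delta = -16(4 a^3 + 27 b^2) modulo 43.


4 a^3 + 27 b^2 = 4*24^3 + 27*6^2 = 55296 + 972 = 56268
Delta = -16 * (56268) = -900288
Delta mod 43 = 3

Delta = 3 (mod 43)


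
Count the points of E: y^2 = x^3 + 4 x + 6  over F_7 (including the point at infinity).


For each x in F_7, count y with y^2 = x^3 + 4 x + 6 mod 7:
  x = 1: RHS = 4, y in [2, 5]  -> 2 point(s)
  x = 2: RHS = 1, y in [1, 6]  -> 2 point(s)
  x = 4: RHS = 2, y in [3, 4]  -> 2 point(s)
  x = 5: RHS = 4, y in [2, 5]  -> 2 point(s)
  x = 6: RHS = 1, y in [1, 6]  -> 2 point(s)
Affine points: 10. Add the point at infinity: total = 11.

#E(F_7) = 11


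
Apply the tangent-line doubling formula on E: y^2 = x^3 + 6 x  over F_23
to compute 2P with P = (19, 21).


Doubling: s = (3 x1^2 + a) / (2 y1)
s = (3*19^2 + 6) / (2*21) mod 23 = 21
x3 = s^2 - 2 x1 mod 23 = 21^2 - 2*19 = 12
y3 = s (x1 - x3) - y1 mod 23 = 21 * (19 - 12) - 21 = 11

2P = (12, 11)


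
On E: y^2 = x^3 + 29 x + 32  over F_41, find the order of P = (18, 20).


Compute successive multiples of P until we hit O:
  1P = (18, 20)
  2P = (7, 39)
  3P = (20, 17)
  4P = (36, 7)
  5P = (37, 37)
  6P = (37, 4)
  7P = (36, 34)
  8P = (20, 24)
  ... (continuing to 11P)
  11P = O

ord(P) = 11


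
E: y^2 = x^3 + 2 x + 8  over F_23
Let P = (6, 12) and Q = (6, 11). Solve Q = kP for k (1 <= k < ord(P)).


Enumerate multiples of P until we hit Q = (6, 11):
  1P = (6, 12)
  2P = (13, 0)
  3P = (6, 11)
Match found at i = 3.

k = 3


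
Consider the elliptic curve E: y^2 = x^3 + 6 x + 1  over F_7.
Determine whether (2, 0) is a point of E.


Check whether y^2 = x^3 + 6 x + 1 (mod 7) for (x, y) = (2, 0).
LHS: y^2 = 0^2 mod 7 = 0
RHS: x^3 + 6 x + 1 = 2^3 + 6*2 + 1 mod 7 = 0
LHS = RHS

Yes, on the curve


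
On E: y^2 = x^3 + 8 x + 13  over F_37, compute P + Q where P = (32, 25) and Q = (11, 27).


P != Q, so use the chord formula.
s = (y2 - y1) / (x2 - x1) = (2) / (16) mod 37 = 14
x3 = s^2 - x1 - x2 mod 37 = 14^2 - 32 - 11 = 5
y3 = s (x1 - x3) - y1 mod 37 = 14 * (32 - 5) - 25 = 20

P + Q = (5, 20)


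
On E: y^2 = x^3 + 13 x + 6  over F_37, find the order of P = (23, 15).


Compute successive multiples of P until we hit O:
  1P = (23, 15)
  2P = (7, 12)
  3P = (4, 14)
  4P = (14, 3)
  5P = (10, 27)
  6P = (32, 36)
  7P = (8, 20)
  8P = (2, 15)
  ... (continuing to 23P)
  23P = O

ord(P) = 23


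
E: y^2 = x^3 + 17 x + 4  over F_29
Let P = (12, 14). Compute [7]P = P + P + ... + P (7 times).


k = 7 = 111_2 (binary, LSB first: 111)
Double-and-add from P = (12, 14):
  bit 0 = 1: acc = O + (12, 14) = (12, 14)
  bit 1 = 1: acc = (12, 14) + (27, 22) = (14, 12)
  bit 2 = 1: acc = (14, 12) + (4, 7) = (4, 22)

7P = (4, 22)


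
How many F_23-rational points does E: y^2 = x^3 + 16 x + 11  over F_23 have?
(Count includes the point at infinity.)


For each x in F_23, count y with y^2 = x^3 + 16 x + 11 mod 23:
  x = 4: RHS = 1, y in [1, 22]  -> 2 point(s)
  x = 5: RHS = 9, y in [3, 20]  -> 2 point(s)
  x = 6: RHS = 1, y in [1, 22]  -> 2 point(s)
  x = 7: RHS = 6, y in [11, 12]  -> 2 point(s)
  x = 11: RHS = 0, y in [0]  -> 1 point(s)
  x = 13: RHS = 1, y in [1, 22]  -> 2 point(s)
  x = 14: RHS = 12, y in [9, 14]  -> 2 point(s)
  x = 16: RHS = 16, y in [4, 19]  -> 2 point(s)
  x = 18: RHS = 13, y in [6, 17]  -> 2 point(s)
Affine points: 17. Add the point at infinity: total = 18.

#E(F_23) = 18


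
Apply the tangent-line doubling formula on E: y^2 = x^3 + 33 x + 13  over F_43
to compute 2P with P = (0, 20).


Doubling: s = (3 x1^2 + a) / (2 y1)
s = (3*0^2 + 33) / (2*20) mod 43 = 32
x3 = s^2 - 2 x1 mod 43 = 32^2 - 2*0 = 35
y3 = s (x1 - x3) - y1 mod 43 = 32 * (0 - 35) - 20 = 21

2P = (35, 21)


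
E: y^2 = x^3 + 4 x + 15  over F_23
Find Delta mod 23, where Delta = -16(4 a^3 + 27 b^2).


4 a^3 + 27 b^2 = 4*4^3 + 27*15^2 = 256 + 6075 = 6331
Delta = -16 * (6331) = -101296
Delta mod 23 = 19

Delta = 19 (mod 23)


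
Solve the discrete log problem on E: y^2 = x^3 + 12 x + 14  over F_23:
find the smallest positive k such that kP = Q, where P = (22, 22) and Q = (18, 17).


Enumerate multiples of P until we hit Q = (18, 17):
  1P = (22, 22)
  2P = (18, 17)
Match found at i = 2.

k = 2


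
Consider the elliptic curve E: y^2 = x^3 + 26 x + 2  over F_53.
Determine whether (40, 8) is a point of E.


Check whether y^2 = x^3 + 26 x + 2 (mod 53) for (x, y) = (40, 8).
LHS: y^2 = 8^2 mod 53 = 11
RHS: x^3 + 26 x + 2 = 40^3 + 26*40 + 2 mod 53 = 11
LHS = RHS

Yes, on the curve


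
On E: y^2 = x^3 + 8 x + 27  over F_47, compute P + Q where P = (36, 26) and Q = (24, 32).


P != Q, so use the chord formula.
s = (y2 - y1) / (x2 - x1) = (6) / (35) mod 47 = 23
x3 = s^2 - x1 - x2 mod 47 = 23^2 - 36 - 24 = 46
y3 = s (x1 - x3) - y1 mod 47 = 23 * (36 - 46) - 26 = 26

P + Q = (46, 26)


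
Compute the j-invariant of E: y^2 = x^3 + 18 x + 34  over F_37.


Delta = -16(4 a^3 + 27 b^2) mod 37 = 5
-1728 * (4 a)^3 = -1728 * (4*18)^3 mod 37 = 23
j = 23 * 5^(-1) mod 37 = 12

j = 12 (mod 37)


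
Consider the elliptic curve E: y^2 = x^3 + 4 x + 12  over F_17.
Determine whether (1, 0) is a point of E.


Check whether y^2 = x^3 + 4 x + 12 (mod 17) for (x, y) = (1, 0).
LHS: y^2 = 0^2 mod 17 = 0
RHS: x^3 + 4 x + 12 = 1^3 + 4*1 + 12 mod 17 = 0
LHS = RHS

Yes, on the curve


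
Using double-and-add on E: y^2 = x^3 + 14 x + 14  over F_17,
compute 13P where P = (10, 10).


k = 13 = 1101_2 (binary, LSB first: 1011)
Double-and-add from P = (10, 10):
  bit 0 = 1: acc = O + (10, 10) = (10, 10)
  bit 1 = 0: acc unchanged = (10, 10)
  bit 2 = 1: acc = (10, 10) + (9, 11) = (16, 13)
  bit 3 = 1: acc = (16, 13) + (8, 3) = (2, 13)

13P = (2, 13)


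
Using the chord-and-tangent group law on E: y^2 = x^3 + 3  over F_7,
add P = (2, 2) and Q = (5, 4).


P != Q, so use the chord formula.
s = (y2 - y1) / (x2 - x1) = (2) / (3) mod 7 = 3
x3 = s^2 - x1 - x2 mod 7 = 3^2 - 2 - 5 = 2
y3 = s (x1 - x3) - y1 mod 7 = 3 * (2 - 2) - 2 = 5

P + Q = (2, 5)


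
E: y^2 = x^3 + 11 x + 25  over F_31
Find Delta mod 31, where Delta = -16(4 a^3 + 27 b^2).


4 a^3 + 27 b^2 = 4*11^3 + 27*25^2 = 5324 + 16875 = 22199
Delta = -16 * (22199) = -355184
Delta mod 31 = 14

Delta = 14 (mod 31)


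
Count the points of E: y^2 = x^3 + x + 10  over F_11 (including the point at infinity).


For each x in F_11, count y with y^2 = x^3 + 1 x + 10 mod 11:
  x = 1: RHS = 1, y in [1, 10]  -> 2 point(s)
  x = 2: RHS = 9, y in [3, 8]  -> 2 point(s)
  x = 4: RHS = 1, y in [1, 10]  -> 2 point(s)
  x = 6: RHS = 1, y in [1, 10]  -> 2 point(s)
  x = 9: RHS = 0, y in [0]  -> 1 point(s)
Affine points: 9. Add the point at infinity: total = 10.

#E(F_11) = 10


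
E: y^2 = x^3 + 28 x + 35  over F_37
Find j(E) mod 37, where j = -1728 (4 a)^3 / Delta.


Delta = -16(4 a^3 + 27 b^2) mod 37 = 10
-1728 * (4 a)^3 = -1728 * (4*28)^3 mod 37 = 11
j = 11 * 10^(-1) mod 37 = 27

j = 27 (mod 37)


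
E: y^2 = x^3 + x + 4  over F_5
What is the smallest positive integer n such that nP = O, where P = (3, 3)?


Compute successive multiples of P until we hit O:
  1P = (3, 3)
  2P = (3, 2)
  3P = O

ord(P) = 3


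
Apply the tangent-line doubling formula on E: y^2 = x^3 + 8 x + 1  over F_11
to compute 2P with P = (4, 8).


Doubling: s = (3 x1^2 + a) / (2 y1)
s = (3*4^2 + 8) / (2*8) mod 11 = 9
x3 = s^2 - 2 x1 mod 11 = 9^2 - 2*4 = 7
y3 = s (x1 - x3) - y1 mod 11 = 9 * (4 - 7) - 8 = 9

2P = (7, 9)


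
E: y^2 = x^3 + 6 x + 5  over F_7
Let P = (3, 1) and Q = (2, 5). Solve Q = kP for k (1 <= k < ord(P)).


Enumerate multiples of P until we hit Q = (2, 5):
  1P = (3, 1)
  2P = (2, 5)
Match found at i = 2.

k = 2


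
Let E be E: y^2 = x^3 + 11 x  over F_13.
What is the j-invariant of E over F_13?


Delta = -16(4 a^3 + 27 b^2) mod 13 = 5
-1728 * (4 a)^3 = -1728 * (4*11)^3 mod 13 = 8
j = 8 * 5^(-1) mod 13 = 12

j = 12 (mod 13)


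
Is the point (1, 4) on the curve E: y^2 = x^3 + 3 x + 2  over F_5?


Check whether y^2 = x^3 + 3 x + 2 (mod 5) for (x, y) = (1, 4).
LHS: y^2 = 4^2 mod 5 = 1
RHS: x^3 + 3 x + 2 = 1^3 + 3*1 + 2 mod 5 = 1
LHS = RHS

Yes, on the curve


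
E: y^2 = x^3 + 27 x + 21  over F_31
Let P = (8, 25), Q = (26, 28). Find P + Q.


P != Q, so use the chord formula.
s = (y2 - y1) / (x2 - x1) = (3) / (18) mod 31 = 26
x3 = s^2 - x1 - x2 mod 31 = 26^2 - 8 - 26 = 22
y3 = s (x1 - x3) - y1 mod 31 = 26 * (8 - 22) - 25 = 14

P + Q = (22, 14)


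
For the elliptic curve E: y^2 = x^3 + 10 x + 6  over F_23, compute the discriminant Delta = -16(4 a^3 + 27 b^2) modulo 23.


4 a^3 + 27 b^2 = 4*10^3 + 27*6^2 = 4000 + 972 = 4972
Delta = -16 * (4972) = -79552
Delta mod 23 = 5

Delta = 5 (mod 23)


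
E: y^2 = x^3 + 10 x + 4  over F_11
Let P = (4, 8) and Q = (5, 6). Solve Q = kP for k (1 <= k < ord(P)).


Enumerate multiples of P until we hit Q = (5, 6):
  1P = (4, 8)
  2P = (6, 4)
  3P = (5, 5)
  4P = (0, 2)
  5P = (1, 2)
  6P = (10, 2)
  7P = (9, 8)
  8P = (9, 3)
  9P = (10, 9)
  10P = (1, 9)
  11P = (0, 9)
  12P = (5, 6)
Match found at i = 12.

k = 12


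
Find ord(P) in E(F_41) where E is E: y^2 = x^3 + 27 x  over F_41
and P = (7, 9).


Compute successive multiples of P until we hit O:
  1P = (7, 9)
  2P = (2, 12)
  3P = (34, 40)
  4P = (39, 15)
  5P = (0, 0)
  6P = (39, 26)
  7P = (34, 1)
  8P = (2, 29)
  ... (continuing to 10P)
  10P = O

ord(P) = 10


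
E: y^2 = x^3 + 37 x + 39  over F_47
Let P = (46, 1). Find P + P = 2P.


Doubling: s = (3 x1^2 + a) / (2 y1)
s = (3*46^2 + 37) / (2*1) mod 47 = 20
x3 = s^2 - 2 x1 mod 47 = 20^2 - 2*46 = 26
y3 = s (x1 - x3) - y1 mod 47 = 20 * (46 - 26) - 1 = 23

2P = (26, 23)


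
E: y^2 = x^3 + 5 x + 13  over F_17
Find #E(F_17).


For each x in F_17, count y with y^2 = x^3 + 5 x + 13 mod 17:
  x = 0: RHS = 13, y in [8, 9]  -> 2 point(s)
  x = 1: RHS = 2, y in [6, 11]  -> 2 point(s)
  x = 3: RHS = 4, y in [2, 15]  -> 2 point(s)
  x = 6: RHS = 4, y in [2, 15]  -> 2 point(s)
  x = 7: RHS = 0, y in [0]  -> 1 point(s)
  x = 8: RHS = 4, y in [2, 15]  -> 2 point(s)
  x = 10: RHS = 9, y in [3, 14]  -> 2 point(s)
  x = 12: RHS = 16, y in [4, 13]  -> 2 point(s)
Affine points: 15. Add the point at infinity: total = 16.

#E(F_17) = 16


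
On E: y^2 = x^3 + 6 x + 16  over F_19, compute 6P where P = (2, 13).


k = 6 = 110_2 (binary, LSB first: 011)
Double-and-add from P = (2, 13):
  bit 0 = 0: acc unchanged = O
  bit 1 = 1: acc = O + (3, 17) = (3, 17)
  bit 2 = 1: acc = (3, 17) + (11, 11) = (2, 6)

6P = (2, 6)


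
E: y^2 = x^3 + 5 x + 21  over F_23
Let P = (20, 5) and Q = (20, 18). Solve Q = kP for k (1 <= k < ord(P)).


Enumerate multiples of P until we hit Q = (20, 18):
  1P = (20, 5)
  2P = (19, 12)
  3P = (10, 17)
  4P = (11, 21)
  5P = (21, 7)
  6P = (9, 17)
  7P = (18, 20)
  8P = (1, 2)
  9P = (4, 6)
  10P = (7, 10)
  11P = (2, 4)
  12P = (13, 12)
  13P = (14, 12)
  14P = (14, 11)
  15P = (13, 11)
  16P = (2, 19)
  17P = (7, 13)
  18P = (4, 17)
  19P = (1, 21)
  20P = (18, 3)
  21P = (9, 6)
  22P = (21, 16)
  23P = (11, 2)
  24P = (10, 6)
  25P = (19, 11)
  26P = (20, 18)
Match found at i = 26.

k = 26


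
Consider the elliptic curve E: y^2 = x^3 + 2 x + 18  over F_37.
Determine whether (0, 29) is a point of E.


Check whether y^2 = x^3 + 2 x + 18 (mod 37) for (x, y) = (0, 29).
LHS: y^2 = 29^2 mod 37 = 27
RHS: x^3 + 2 x + 18 = 0^3 + 2*0 + 18 mod 37 = 18
LHS != RHS

No, not on the curve


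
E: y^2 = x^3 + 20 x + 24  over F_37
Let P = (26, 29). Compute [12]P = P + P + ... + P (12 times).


k = 12 = 1100_2 (binary, LSB first: 0011)
Double-and-add from P = (26, 29):
  bit 0 = 0: acc unchanged = O
  bit 1 = 0: acc unchanged = O
  bit 2 = 1: acc = O + (28, 15) = (28, 15)
  bit 3 = 1: acc = (28, 15) + (7, 10) = (6, 29)

12P = (6, 29)


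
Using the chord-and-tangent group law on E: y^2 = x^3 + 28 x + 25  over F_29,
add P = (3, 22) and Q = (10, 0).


P != Q, so use the chord formula.
s = (y2 - y1) / (x2 - x1) = (7) / (7) mod 29 = 1
x3 = s^2 - x1 - x2 mod 29 = 1^2 - 3 - 10 = 17
y3 = s (x1 - x3) - y1 mod 29 = 1 * (3 - 17) - 22 = 22

P + Q = (17, 22)


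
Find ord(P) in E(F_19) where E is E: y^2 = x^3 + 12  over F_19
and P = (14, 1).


Compute successive multiples of P until we hit O:
  1P = (14, 1)
  2P = (15, 9)
  3P = (16, 2)
  4P = (13, 9)
  5P = (18, 12)
  6P = (10, 10)
  7P = (6, 0)
  8P = (10, 9)
  ... (continuing to 14P)
  14P = O

ord(P) = 14


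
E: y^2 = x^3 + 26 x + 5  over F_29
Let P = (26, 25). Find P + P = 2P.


Doubling: s = (3 x1^2 + a) / (2 y1)
s = (3*26^2 + 26) / (2*25) mod 29 = 26
x3 = s^2 - 2 x1 mod 29 = 26^2 - 2*26 = 15
y3 = s (x1 - x3) - y1 mod 29 = 26 * (26 - 15) - 25 = 0

2P = (15, 0)


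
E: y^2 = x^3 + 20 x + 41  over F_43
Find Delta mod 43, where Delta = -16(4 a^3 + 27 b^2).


4 a^3 + 27 b^2 = 4*20^3 + 27*41^2 = 32000 + 45387 = 77387
Delta = -16 * (77387) = -1238192
Delta mod 43 = 36

Delta = 36 (mod 43)


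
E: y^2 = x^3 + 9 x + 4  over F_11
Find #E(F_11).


For each x in F_11, count y with y^2 = x^3 + 9 x + 4 mod 11:
  x = 0: RHS = 4, y in [2, 9]  -> 2 point(s)
  x = 1: RHS = 3, y in [5, 6]  -> 2 point(s)
  x = 3: RHS = 3, y in [5, 6]  -> 2 point(s)
  x = 4: RHS = 5, y in [4, 7]  -> 2 point(s)
  x = 5: RHS = 9, y in [3, 8]  -> 2 point(s)
  x = 7: RHS = 3, y in [5, 6]  -> 2 point(s)
  x = 8: RHS = 5, y in [4, 7]  -> 2 point(s)
  x = 9: RHS = 0, y in [0]  -> 1 point(s)
  x = 10: RHS = 5, y in [4, 7]  -> 2 point(s)
Affine points: 17. Add the point at infinity: total = 18.

#E(F_11) = 18


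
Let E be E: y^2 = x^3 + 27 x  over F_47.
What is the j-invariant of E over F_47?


Delta = -16(4 a^3 + 27 b^2) mod 47 = 29
-1728 * (4 a)^3 = -1728 * (4*27)^3 mod 47 = 10
j = 10 * 29^(-1) mod 47 = 36

j = 36 (mod 47)


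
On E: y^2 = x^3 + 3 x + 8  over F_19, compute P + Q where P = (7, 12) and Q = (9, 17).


P != Q, so use the chord formula.
s = (y2 - y1) / (x2 - x1) = (5) / (2) mod 19 = 12
x3 = s^2 - x1 - x2 mod 19 = 12^2 - 7 - 9 = 14
y3 = s (x1 - x3) - y1 mod 19 = 12 * (7 - 14) - 12 = 18

P + Q = (14, 18)


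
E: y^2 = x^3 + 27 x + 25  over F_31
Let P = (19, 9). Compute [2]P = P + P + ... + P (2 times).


k = 2 = 10_2 (binary, LSB first: 01)
Double-and-add from P = (19, 9):
  bit 0 = 0: acc unchanged = O
  bit 1 = 1: acc = O + (0, 26) = (0, 26)

2P = (0, 26)


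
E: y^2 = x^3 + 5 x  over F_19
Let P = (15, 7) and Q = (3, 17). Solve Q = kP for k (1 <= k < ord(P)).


Enumerate multiples of P until we hit Q = (3, 17):
  1P = (15, 7)
  2P = (17, 18)
  3P = (3, 2)
  4P = (5, 13)
  5P = (10, 9)
  6P = (1, 14)
  7P = (8, 18)
  8P = (7, 13)
  9P = (13, 1)
  10P = (0, 0)
  11P = (13, 18)
  12P = (7, 6)
  13P = (8, 1)
  14P = (1, 5)
  15P = (10, 10)
  16P = (5, 6)
  17P = (3, 17)
Match found at i = 17.

k = 17


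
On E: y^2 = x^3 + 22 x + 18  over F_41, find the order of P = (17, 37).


Compute successive multiples of P until we hit O:
  1P = (17, 37)
  2P = (9, 17)
  3P = (11, 19)
  4P = (22, 30)
  5P = (22, 11)
  6P = (11, 22)
  7P = (9, 24)
  8P = (17, 4)
  ... (continuing to 9P)
  9P = O

ord(P) = 9


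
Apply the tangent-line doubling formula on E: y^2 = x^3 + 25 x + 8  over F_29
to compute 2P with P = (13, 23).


Doubling: s = (3 x1^2 + a) / (2 y1)
s = (3*13^2 + 25) / (2*23) mod 29 = 4
x3 = s^2 - 2 x1 mod 29 = 4^2 - 2*13 = 19
y3 = s (x1 - x3) - y1 mod 29 = 4 * (13 - 19) - 23 = 11

2P = (19, 11)


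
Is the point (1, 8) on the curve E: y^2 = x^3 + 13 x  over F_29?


Check whether y^2 = x^3 + 13 x + 0 (mod 29) for (x, y) = (1, 8).
LHS: y^2 = 8^2 mod 29 = 6
RHS: x^3 + 13 x + 0 = 1^3 + 13*1 + 0 mod 29 = 14
LHS != RHS

No, not on the curve


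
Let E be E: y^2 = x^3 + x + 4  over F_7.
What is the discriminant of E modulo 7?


4 a^3 + 27 b^2 = 4*1^3 + 27*4^2 = 4 + 432 = 436
Delta = -16 * (436) = -6976
Delta mod 7 = 3

Delta = 3 (mod 7)


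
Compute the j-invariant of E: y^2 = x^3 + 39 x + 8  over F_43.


Delta = -16(4 a^3 + 27 b^2) mod 43 = 12
-1728 * (4 a)^3 = -1728 * (4*39)^3 mod 43 = 2
j = 2 * 12^(-1) mod 43 = 36

j = 36 (mod 43)


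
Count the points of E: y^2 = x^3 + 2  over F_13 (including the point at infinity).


For each x in F_13, count y with y^2 = x^3 + 0 x + 2 mod 13:
  x = 1: RHS = 3, y in [4, 9]  -> 2 point(s)
  x = 2: RHS = 10, y in [6, 7]  -> 2 point(s)
  x = 3: RHS = 3, y in [4, 9]  -> 2 point(s)
  x = 4: RHS = 1, y in [1, 12]  -> 2 point(s)
  x = 5: RHS = 10, y in [6, 7]  -> 2 point(s)
  x = 6: RHS = 10, y in [6, 7]  -> 2 point(s)
  x = 9: RHS = 3, y in [4, 9]  -> 2 point(s)
  x = 10: RHS = 1, y in [1, 12]  -> 2 point(s)
  x = 12: RHS = 1, y in [1, 12]  -> 2 point(s)
Affine points: 18. Add the point at infinity: total = 19.

#E(F_13) = 19


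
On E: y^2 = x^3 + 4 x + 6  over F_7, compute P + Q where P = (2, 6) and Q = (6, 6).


P != Q, so use the chord formula.
s = (y2 - y1) / (x2 - x1) = (0) / (4) mod 7 = 0
x3 = s^2 - x1 - x2 mod 7 = 0^2 - 2 - 6 = 6
y3 = s (x1 - x3) - y1 mod 7 = 0 * (2 - 6) - 6 = 1

P + Q = (6, 1)


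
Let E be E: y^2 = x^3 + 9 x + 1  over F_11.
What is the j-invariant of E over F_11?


Delta = -16(4 a^3 + 27 b^2) mod 11 = 3
-1728 * (4 a)^3 = -1728 * (4*9)^3 mod 11 = 6
j = 6 * 3^(-1) mod 11 = 2

j = 2 (mod 11)


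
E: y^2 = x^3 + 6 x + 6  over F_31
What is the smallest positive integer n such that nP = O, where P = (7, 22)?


Compute successive multiples of P until we hit O:
  1P = (7, 22)
  2P = (4, 30)
  3P = (3, 19)
  4P = (8, 16)
  5P = (21, 0)
  6P = (8, 15)
  7P = (3, 12)
  8P = (4, 1)
  ... (continuing to 10P)
  10P = O

ord(P) = 10


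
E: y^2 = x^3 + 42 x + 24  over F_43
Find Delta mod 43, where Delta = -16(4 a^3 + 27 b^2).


4 a^3 + 27 b^2 = 4*42^3 + 27*24^2 = 296352 + 15552 = 311904
Delta = -16 * (311904) = -4990464
Delta mod 43 = 30

Delta = 30 (mod 43)


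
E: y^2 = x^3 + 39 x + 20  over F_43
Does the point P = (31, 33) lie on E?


Check whether y^2 = x^3 + 39 x + 20 (mod 43) for (x, y) = (31, 33).
LHS: y^2 = 33^2 mod 43 = 14
RHS: x^3 + 39 x + 20 = 31^3 + 39*31 + 20 mod 43 = 17
LHS != RHS

No, not on the curve


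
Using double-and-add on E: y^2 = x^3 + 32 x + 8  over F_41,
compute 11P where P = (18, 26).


k = 11 = 1011_2 (binary, LSB first: 1101)
Double-and-add from P = (18, 26):
  bit 0 = 1: acc = O + (18, 26) = (18, 26)
  bit 1 = 1: acc = (18, 26) + (10, 37) = (4, 6)
  bit 2 = 0: acc unchanged = (4, 6)
  bit 3 = 1: acc = (4, 6) + (40, 37) = (1, 0)

11P = (1, 0)


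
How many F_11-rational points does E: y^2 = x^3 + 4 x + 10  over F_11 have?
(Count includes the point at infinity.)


For each x in F_11, count y with y^2 = x^3 + 4 x + 10 mod 11:
  x = 1: RHS = 4, y in [2, 9]  -> 2 point(s)
  x = 2: RHS = 4, y in [2, 9]  -> 2 point(s)
  x = 3: RHS = 5, y in [4, 7]  -> 2 point(s)
  x = 5: RHS = 1, y in [1, 10]  -> 2 point(s)
  x = 8: RHS = 4, y in [2, 9]  -> 2 point(s)
  x = 9: RHS = 5, y in [4, 7]  -> 2 point(s)
  x = 10: RHS = 5, y in [4, 7]  -> 2 point(s)
Affine points: 14. Add the point at infinity: total = 15.

#E(F_11) = 15


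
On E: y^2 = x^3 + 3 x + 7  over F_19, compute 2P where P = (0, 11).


Doubling: s = (3 x1^2 + a) / (2 y1)
s = (3*0^2 + 3) / (2*11) mod 19 = 1
x3 = s^2 - 2 x1 mod 19 = 1^2 - 2*0 = 1
y3 = s (x1 - x3) - y1 mod 19 = 1 * (0 - 1) - 11 = 7

2P = (1, 7)


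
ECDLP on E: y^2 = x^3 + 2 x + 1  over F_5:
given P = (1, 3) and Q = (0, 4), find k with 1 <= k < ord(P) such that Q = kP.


Enumerate multiples of P until we hit Q = (0, 4):
  1P = (1, 3)
  2P = (3, 2)
  3P = (0, 4)
Match found at i = 3.

k = 3


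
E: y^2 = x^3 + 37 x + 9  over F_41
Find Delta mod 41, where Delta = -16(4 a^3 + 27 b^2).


4 a^3 + 27 b^2 = 4*37^3 + 27*9^2 = 202612 + 2187 = 204799
Delta = -16 * (204799) = -3276784
Delta mod 41 = 18

Delta = 18 (mod 41)


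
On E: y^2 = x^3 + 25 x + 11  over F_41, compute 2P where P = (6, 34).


Doubling: s = (3 x1^2 + a) / (2 y1)
s = (3*6^2 + 25) / (2*34) mod 41 = 11
x3 = s^2 - 2 x1 mod 41 = 11^2 - 2*6 = 27
y3 = s (x1 - x3) - y1 mod 41 = 11 * (6 - 27) - 34 = 22

2P = (27, 22)


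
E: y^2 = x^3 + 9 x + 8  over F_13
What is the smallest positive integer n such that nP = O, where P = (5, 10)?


Compute successive multiples of P until we hit O:
  1P = (5, 10)
  2P = (4, 2)
  3P = (3, 6)
  4P = (9, 8)
  5P = (9, 5)
  6P = (3, 7)
  7P = (4, 11)
  8P = (5, 3)
  ... (continuing to 9P)
  9P = O

ord(P) = 9


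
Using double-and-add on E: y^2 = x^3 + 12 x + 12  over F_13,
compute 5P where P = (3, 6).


k = 5 = 101_2 (binary, LSB first: 101)
Double-and-add from P = (3, 6):
  bit 0 = 1: acc = O + (3, 6) = (3, 6)
  bit 1 = 0: acc unchanged = (3, 6)
  bit 2 = 1: acc = (3, 6) + (8, 3) = (6, 1)

5P = (6, 1)


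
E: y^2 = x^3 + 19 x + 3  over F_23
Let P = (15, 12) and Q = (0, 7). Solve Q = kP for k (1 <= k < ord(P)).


Enumerate multiples of P until we hit Q = (0, 7):
  1P = (15, 12)
  2P = (9, 12)
  3P = (22, 11)
  4P = (17, 8)
  5P = (18, 17)
  6P = (3, 8)
  7P = (0, 16)
  8P = (14, 0)
  9P = (0, 7)
Match found at i = 9.

k = 9


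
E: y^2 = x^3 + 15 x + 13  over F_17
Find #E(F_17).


For each x in F_17, count y with y^2 = x^3 + 15 x + 13 mod 17:
  x = 0: RHS = 13, y in [8, 9]  -> 2 point(s)
  x = 2: RHS = 0, y in [0]  -> 1 point(s)
  x = 3: RHS = 0, y in [0]  -> 1 point(s)
  x = 4: RHS = 1, y in [1, 16]  -> 2 point(s)
  x = 5: RHS = 9, y in [3, 14]  -> 2 point(s)
  x = 6: RHS = 13, y in [8, 9]  -> 2 point(s)
  x = 7: RHS = 2, y in [6, 11]  -> 2 point(s)
  x = 8: RHS = 16, y in [4, 13]  -> 2 point(s)
  x = 11: RHS = 13, y in [8, 9]  -> 2 point(s)
  x = 12: RHS = 0, y in [0]  -> 1 point(s)
  x = 13: RHS = 8, y in [5, 12]  -> 2 point(s)
  x = 14: RHS = 9, y in [3, 14]  -> 2 point(s)
  x = 15: RHS = 9, y in [3, 14]  -> 2 point(s)
Affine points: 23. Add the point at infinity: total = 24.

#E(F_17) = 24


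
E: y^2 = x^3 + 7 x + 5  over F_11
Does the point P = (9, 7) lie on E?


Check whether y^2 = x^3 + 7 x + 5 (mod 11) for (x, y) = (9, 7).
LHS: y^2 = 7^2 mod 11 = 5
RHS: x^3 + 7 x + 5 = 9^3 + 7*9 + 5 mod 11 = 5
LHS = RHS

Yes, on the curve


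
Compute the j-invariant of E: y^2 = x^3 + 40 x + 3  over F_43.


Delta = -16(4 a^3 + 27 b^2) mod 43 = 33
-1728 * (4 a)^3 = -1728 * (4*40)^3 mod 43 = 21
j = 21 * 33^(-1) mod 43 = 28

j = 28 (mod 43)


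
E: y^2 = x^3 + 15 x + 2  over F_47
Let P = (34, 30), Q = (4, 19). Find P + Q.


P != Q, so use the chord formula.
s = (y2 - y1) / (x2 - x1) = (36) / (17) mod 47 = 27
x3 = s^2 - x1 - x2 mod 47 = 27^2 - 34 - 4 = 33
y3 = s (x1 - x3) - y1 mod 47 = 27 * (34 - 33) - 30 = 44

P + Q = (33, 44)


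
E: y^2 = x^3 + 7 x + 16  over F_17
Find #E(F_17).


For each x in F_17, count y with y^2 = x^3 + 7 x + 16 mod 17:
  x = 0: RHS = 16, y in [4, 13]  -> 2 point(s)
  x = 2: RHS = 4, y in [2, 15]  -> 2 point(s)
  x = 3: RHS = 13, y in [8, 9]  -> 2 point(s)
  x = 6: RHS = 2, y in [6, 11]  -> 2 point(s)
  x = 7: RHS = 0, y in [0]  -> 1 point(s)
  x = 9: RHS = 9, y in [3, 14]  -> 2 point(s)
  x = 10: RHS = 15, y in [7, 10]  -> 2 point(s)
  x = 11: RHS = 13, y in [8, 9]  -> 2 point(s)
  x = 12: RHS = 9, y in [3, 14]  -> 2 point(s)
  x = 13: RHS = 9, y in [3, 14]  -> 2 point(s)
  x = 14: RHS = 2, y in [6, 11]  -> 2 point(s)
  x = 16: RHS = 8, y in [5, 12]  -> 2 point(s)
Affine points: 23. Add the point at infinity: total = 24.

#E(F_17) = 24


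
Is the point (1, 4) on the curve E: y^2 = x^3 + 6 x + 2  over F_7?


Check whether y^2 = x^3 + 6 x + 2 (mod 7) for (x, y) = (1, 4).
LHS: y^2 = 4^2 mod 7 = 2
RHS: x^3 + 6 x + 2 = 1^3 + 6*1 + 2 mod 7 = 2
LHS = RHS

Yes, on the curve


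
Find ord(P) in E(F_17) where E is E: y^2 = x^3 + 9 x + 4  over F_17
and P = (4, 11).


Compute successive multiples of P until we hit O:
  1P = (4, 11)
  2P = (5, 15)
  3P = (7, 11)
  4P = (6, 6)
  5P = (9, 10)
  6P = (2, 9)
  7P = (12, 15)
  8P = (14, 1)
  ... (continuing to 19P)
  19P = O

ord(P) = 19


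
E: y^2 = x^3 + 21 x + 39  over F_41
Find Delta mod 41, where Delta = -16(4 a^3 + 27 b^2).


4 a^3 + 27 b^2 = 4*21^3 + 27*39^2 = 37044 + 41067 = 78111
Delta = -16 * (78111) = -1249776
Delta mod 41 = 27

Delta = 27 (mod 41)


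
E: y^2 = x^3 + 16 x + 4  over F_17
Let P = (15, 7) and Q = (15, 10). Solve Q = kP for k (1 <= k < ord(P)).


Enumerate multiples of P until we hit Q = (15, 10):
  1P = (15, 7)
  2P = (8, 7)
  3P = (11, 10)
  4P = (16, 15)
  5P = (16, 2)
  6P = (11, 7)
  7P = (8, 10)
  8P = (15, 10)
Match found at i = 8.

k = 8


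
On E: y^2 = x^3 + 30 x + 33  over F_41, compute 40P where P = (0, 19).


k = 40 = 101000_2 (binary, LSB first: 000101)
Double-and-add from P = (0, 19):
  bit 0 = 0: acc unchanged = O
  bit 1 = 0: acc unchanged = O
  bit 2 = 0: acc unchanged = O
  bit 3 = 1: acc = O + (21, 17) = (21, 17)
  bit 4 = 0: acc unchanged = (21, 17)
  bit 5 = 1: acc = (21, 17) + (10, 12) = (18, 3)

40P = (18, 3)


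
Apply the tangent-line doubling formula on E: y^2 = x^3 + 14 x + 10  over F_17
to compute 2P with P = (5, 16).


Doubling: s = (3 x1^2 + a) / (2 y1)
s = (3*5^2 + 14) / (2*16) mod 17 = 15
x3 = s^2 - 2 x1 mod 17 = 15^2 - 2*5 = 11
y3 = s (x1 - x3) - y1 mod 17 = 15 * (5 - 11) - 16 = 13

2P = (11, 13)


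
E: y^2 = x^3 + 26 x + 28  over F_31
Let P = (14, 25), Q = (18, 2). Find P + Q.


P != Q, so use the chord formula.
s = (y2 - y1) / (x2 - x1) = (8) / (4) mod 31 = 2
x3 = s^2 - x1 - x2 mod 31 = 2^2 - 14 - 18 = 3
y3 = s (x1 - x3) - y1 mod 31 = 2 * (14 - 3) - 25 = 28

P + Q = (3, 28)


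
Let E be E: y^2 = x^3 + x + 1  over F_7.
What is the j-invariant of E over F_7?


Delta = -16(4 a^3 + 27 b^2) mod 7 = 1
-1728 * (4 a)^3 = -1728 * (4*1)^3 mod 7 = 1
j = 1 * 1^(-1) mod 7 = 1

j = 1 (mod 7)


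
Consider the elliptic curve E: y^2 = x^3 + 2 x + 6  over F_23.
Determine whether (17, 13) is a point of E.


Check whether y^2 = x^3 + 2 x + 6 (mod 23) for (x, y) = (17, 13).
LHS: y^2 = 13^2 mod 23 = 8
RHS: x^3 + 2 x + 6 = 17^3 + 2*17 + 6 mod 23 = 8
LHS = RHS

Yes, on the curve


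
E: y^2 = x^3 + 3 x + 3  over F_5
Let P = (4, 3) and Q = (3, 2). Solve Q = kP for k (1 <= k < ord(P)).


Enumerate multiples of P until we hit Q = (3, 2):
  1P = (4, 3)
  2P = (3, 3)
  3P = (3, 2)
Match found at i = 3.

k = 3


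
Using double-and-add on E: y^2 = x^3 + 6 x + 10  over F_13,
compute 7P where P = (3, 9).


k = 7 = 111_2 (binary, LSB first: 111)
Double-and-add from P = (3, 9):
  bit 0 = 1: acc = O + (3, 9) = (3, 9)
  bit 1 = 1: acc = (3, 9) + (10, 2) = (1, 2)
  bit 2 = 1: acc = (1, 2) + (5, 10) = (11, 4)

7P = (11, 4)


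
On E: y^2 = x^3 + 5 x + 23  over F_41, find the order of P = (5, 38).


Compute successive multiples of P until we hit O:
  1P = (5, 38)
  2P = (22, 11)
  3P = (30, 21)
  4P = (39, 13)
  5P = (29, 11)
  6P = (23, 13)
  7P = (31, 30)
  8P = (0, 33)
  ... (continuing to 22P)
  22P = O

ord(P) = 22


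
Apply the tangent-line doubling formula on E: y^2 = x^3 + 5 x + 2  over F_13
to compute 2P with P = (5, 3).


Doubling: s = (3 x1^2 + a) / (2 y1)
s = (3*5^2 + 5) / (2*3) mod 13 = 9
x3 = s^2 - 2 x1 mod 13 = 9^2 - 2*5 = 6
y3 = s (x1 - x3) - y1 mod 13 = 9 * (5 - 6) - 3 = 1

2P = (6, 1)


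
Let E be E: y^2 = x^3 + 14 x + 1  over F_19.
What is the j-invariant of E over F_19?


Delta = -16(4 a^3 + 27 b^2) mod 19 = 6
-1728 * (4 a)^3 = -1728 * (4*14)^3 mod 19 = 18
j = 18 * 6^(-1) mod 19 = 3

j = 3 (mod 19)


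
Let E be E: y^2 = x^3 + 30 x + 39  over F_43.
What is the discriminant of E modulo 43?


4 a^3 + 27 b^2 = 4*30^3 + 27*39^2 = 108000 + 41067 = 149067
Delta = -16 * (149067) = -2385072
Delta mod 43 = 9

Delta = 9 (mod 43)


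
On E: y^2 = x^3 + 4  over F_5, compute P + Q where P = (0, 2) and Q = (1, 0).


P != Q, so use the chord formula.
s = (y2 - y1) / (x2 - x1) = (3) / (1) mod 5 = 3
x3 = s^2 - x1 - x2 mod 5 = 3^2 - 0 - 1 = 3
y3 = s (x1 - x3) - y1 mod 5 = 3 * (0 - 3) - 2 = 4

P + Q = (3, 4)


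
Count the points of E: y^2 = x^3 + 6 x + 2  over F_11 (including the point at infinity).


For each x in F_11, count y with y^2 = x^3 + 6 x + 2 mod 11:
  x = 1: RHS = 9, y in [3, 8]  -> 2 point(s)
  x = 2: RHS = 0, y in [0]  -> 1 point(s)
  x = 3: RHS = 3, y in [5, 6]  -> 2 point(s)
  x = 5: RHS = 3, y in [5, 6]  -> 2 point(s)
  x = 6: RHS = 1, y in [1, 10]  -> 2 point(s)
  x = 8: RHS = 1, y in [1, 10]  -> 2 point(s)
  x = 9: RHS = 4, y in [2, 9]  -> 2 point(s)
Affine points: 13. Add the point at infinity: total = 14.

#E(F_11) = 14


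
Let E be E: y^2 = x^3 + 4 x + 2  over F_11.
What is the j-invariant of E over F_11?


Delta = -16(4 a^3 + 27 b^2) mod 11 = 6
-1728 * (4 a)^3 = -1728 * (4*4)^3 mod 11 = 7
j = 7 * 6^(-1) mod 11 = 3

j = 3 (mod 11)


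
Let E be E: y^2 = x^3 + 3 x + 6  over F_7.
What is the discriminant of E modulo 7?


4 a^3 + 27 b^2 = 4*3^3 + 27*6^2 = 108 + 972 = 1080
Delta = -16 * (1080) = -17280
Delta mod 7 = 3

Delta = 3 (mod 7)


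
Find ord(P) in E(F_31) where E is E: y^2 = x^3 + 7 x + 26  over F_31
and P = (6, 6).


Compute successive multiples of P until we hit O:
  1P = (6, 6)
  2P = (6, 25)
  3P = O

ord(P) = 3


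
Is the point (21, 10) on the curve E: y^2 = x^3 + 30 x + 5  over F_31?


Check whether y^2 = x^3 + 30 x + 5 (mod 31) for (x, y) = (21, 10).
LHS: y^2 = 10^2 mod 31 = 7
RHS: x^3 + 30 x + 5 = 21^3 + 30*21 + 5 mod 31 = 7
LHS = RHS

Yes, on the curve


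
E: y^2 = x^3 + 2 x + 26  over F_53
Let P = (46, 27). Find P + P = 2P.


Doubling: s = (3 x1^2 + a) / (2 y1)
s = (3*46^2 + 2) / (2*27) mod 53 = 43
x3 = s^2 - 2 x1 mod 53 = 43^2 - 2*46 = 8
y3 = s (x1 - x3) - y1 mod 53 = 43 * (46 - 8) - 27 = 17

2P = (8, 17)


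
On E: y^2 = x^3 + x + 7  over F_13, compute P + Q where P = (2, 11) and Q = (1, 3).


P != Q, so use the chord formula.
s = (y2 - y1) / (x2 - x1) = (5) / (12) mod 13 = 8
x3 = s^2 - x1 - x2 mod 13 = 8^2 - 2 - 1 = 9
y3 = s (x1 - x3) - y1 mod 13 = 8 * (2 - 9) - 11 = 11

P + Q = (9, 11)


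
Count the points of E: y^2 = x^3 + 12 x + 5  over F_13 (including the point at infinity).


For each x in F_13, count y with y^2 = x^3 + 12 x + 5 mod 13:
  x = 3: RHS = 3, y in [4, 9]  -> 2 point(s)
  x = 4: RHS = 0, y in [0]  -> 1 point(s)
  x = 7: RHS = 3, y in [4, 9]  -> 2 point(s)
  x = 9: RHS = 10, y in [6, 7]  -> 2 point(s)
  x = 11: RHS = 12, y in [5, 8]  -> 2 point(s)
Affine points: 9. Add the point at infinity: total = 10.

#E(F_13) = 10


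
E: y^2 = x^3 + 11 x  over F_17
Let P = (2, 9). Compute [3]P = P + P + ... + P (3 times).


k = 3 = 11_2 (binary, LSB first: 11)
Double-and-add from P = (2, 9):
  bit 0 = 1: acc = O + (2, 9) = (2, 9)
  bit 1 = 1: acc = (2, 9) + (15, 15) = (15, 2)

3P = (15, 2)


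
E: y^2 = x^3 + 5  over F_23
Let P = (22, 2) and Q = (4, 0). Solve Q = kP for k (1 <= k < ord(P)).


Enumerate multiples of P until we hit Q = (4, 0):
  1P = (22, 2)
  2P = (4, 0)
Match found at i = 2.

k = 2


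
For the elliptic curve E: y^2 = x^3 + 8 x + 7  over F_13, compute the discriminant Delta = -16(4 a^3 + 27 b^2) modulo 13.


4 a^3 + 27 b^2 = 4*8^3 + 27*7^2 = 2048 + 1323 = 3371
Delta = -16 * (3371) = -53936
Delta mod 13 = 1

Delta = 1 (mod 13)


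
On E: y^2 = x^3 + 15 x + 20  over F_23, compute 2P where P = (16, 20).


Doubling: s = (3 x1^2 + a) / (2 y1)
s = (3*16^2 + 15) / (2*20) mod 23 = 19
x3 = s^2 - 2 x1 mod 23 = 19^2 - 2*16 = 7
y3 = s (x1 - x3) - y1 mod 23 = 19 * (16 - 7) - 20 = 13

2P = (7, 13)


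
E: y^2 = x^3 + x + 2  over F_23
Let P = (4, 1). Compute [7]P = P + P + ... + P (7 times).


k = 7 = 111_2 (binary, LSB first: 111)
Double-and-add from P = (4, 1):
  bit 0 = 1: acc = O + (4, 1) = (4, 1)
  bit 1 = 1: acc = (4, 1) + (0, 5) = (20, 15)
  bit 2 = 1: acc = (20, 15) + (3, 20) = (9, 21)

7P = (9, 21)


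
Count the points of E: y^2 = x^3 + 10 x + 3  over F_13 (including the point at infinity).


For each x in F_13, count y with y^2 = x^3 + 10 x + 3 mod 13:
  x = 0: RHS = 3, y in [4, 9]  -> 2 point(s)
  x = 1: RHS = 1, y in [1, 12]  -> 2 point(s)
  x = 4: RHS = 3, y in [4, 9]  -> 2 point(s)
  x = 5: RHS = 9, y in [3, 10]  -> 2 point(s)
  x = 7: RHS = 0, y in [0]  -> 1 point(s)
  x = 8: RHS = 10, y in [6, 7]  -> 2 point(s)
  x = 9: RHS = 3, y in [4, 9]  -> 2 point(s)
  x = 11: RHS = 1, y in [1, 12]  -> 2 point(s)
Affine points: 15. Add the point at infinity: total = 16.

#E(F_13) = 16


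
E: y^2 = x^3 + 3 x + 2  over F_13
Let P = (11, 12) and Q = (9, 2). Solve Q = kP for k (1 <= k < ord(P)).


Enumerate multiples of P until we hit Q = (9, 2):
  1P = (11, 12)
  2P = (5, 8)
  3P = (9, 11)
  4P = (3, 5)
  5P = (2, 4)
  6P = (4, 0)
  7P = (2, 9)
  8P = (3, 8)
  9P = (9, 2)
Match found at i = 9.

k = 9
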